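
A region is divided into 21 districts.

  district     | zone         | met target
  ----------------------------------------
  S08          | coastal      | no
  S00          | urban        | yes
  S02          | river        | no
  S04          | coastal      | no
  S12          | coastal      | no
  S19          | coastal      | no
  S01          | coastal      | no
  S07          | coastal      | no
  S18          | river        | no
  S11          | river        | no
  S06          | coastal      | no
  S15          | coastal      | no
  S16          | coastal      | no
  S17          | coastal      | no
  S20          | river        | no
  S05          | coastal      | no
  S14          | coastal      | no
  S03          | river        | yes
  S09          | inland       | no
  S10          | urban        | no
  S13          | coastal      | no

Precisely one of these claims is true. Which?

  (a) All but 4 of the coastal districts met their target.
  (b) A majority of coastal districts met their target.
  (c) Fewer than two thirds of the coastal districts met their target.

(c)

|A| = 13, |A ∩ B| = 0, |A ∖ B| = 13.
(a) requires |A ∖ B| = 4: false.
(b) requires |A ∩ B| > |A ∖ B|: false.
(c) requires |A ∩ B| / |A| < 2/3: true.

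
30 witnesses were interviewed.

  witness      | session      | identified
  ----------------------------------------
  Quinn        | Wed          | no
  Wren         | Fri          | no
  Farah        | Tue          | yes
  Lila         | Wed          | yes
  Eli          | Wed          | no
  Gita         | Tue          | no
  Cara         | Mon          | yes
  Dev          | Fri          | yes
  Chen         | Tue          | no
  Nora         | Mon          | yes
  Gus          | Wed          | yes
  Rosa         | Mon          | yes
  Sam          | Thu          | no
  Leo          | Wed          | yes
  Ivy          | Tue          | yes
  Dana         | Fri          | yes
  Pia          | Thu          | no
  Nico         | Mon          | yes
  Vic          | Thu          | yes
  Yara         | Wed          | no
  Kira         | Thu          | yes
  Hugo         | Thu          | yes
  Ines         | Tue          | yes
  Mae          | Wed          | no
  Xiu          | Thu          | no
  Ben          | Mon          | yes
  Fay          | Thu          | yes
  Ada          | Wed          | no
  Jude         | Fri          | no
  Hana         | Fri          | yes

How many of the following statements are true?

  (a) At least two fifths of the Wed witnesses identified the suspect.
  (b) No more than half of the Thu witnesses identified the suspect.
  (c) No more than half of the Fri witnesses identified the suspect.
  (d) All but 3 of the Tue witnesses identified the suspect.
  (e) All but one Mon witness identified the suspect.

0

(a) Wed: |A| = 8, |A ∩ B| = 3; needs |A ∩ B| / |A| ≥ 2/5 — false.
(b) Thu: |A| = 7, |A ∩ B| = 4; needs |A ∩ B| ≤ |A ∖ B| — false.
(c) Fri: |A| = 5, |A ∩ B| = 3; needs |A ∩ B| ≤ |A ∖ B| — false.
(d) Tue: |A| = 5, |A ∩ B| = 3; needs |A ∖ B| = 3 — false.
(e) Mon: |A| = 5, |A ∩ B| = 5; needs |A ∖ B| = 1 — false.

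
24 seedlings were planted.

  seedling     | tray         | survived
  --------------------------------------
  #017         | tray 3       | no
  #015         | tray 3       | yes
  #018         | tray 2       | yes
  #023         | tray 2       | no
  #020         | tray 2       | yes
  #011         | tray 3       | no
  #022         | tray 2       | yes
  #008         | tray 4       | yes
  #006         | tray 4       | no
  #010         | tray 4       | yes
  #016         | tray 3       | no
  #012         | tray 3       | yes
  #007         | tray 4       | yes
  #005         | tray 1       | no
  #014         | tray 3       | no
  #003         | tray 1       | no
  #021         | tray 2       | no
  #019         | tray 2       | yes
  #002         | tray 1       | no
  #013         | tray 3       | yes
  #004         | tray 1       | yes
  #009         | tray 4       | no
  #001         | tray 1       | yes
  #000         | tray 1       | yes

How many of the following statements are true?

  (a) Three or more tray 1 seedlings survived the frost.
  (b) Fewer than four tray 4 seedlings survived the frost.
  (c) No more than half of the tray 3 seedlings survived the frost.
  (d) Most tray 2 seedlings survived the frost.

4

(a) tray 1: |A| = 6, |A ∩ B| = 3; needs |A ∩ B| ≥ 3 — true.
(b) tray 4: |A| = 5, |A ∩ B| = 3; needs |A ∩ B| < 4 — true.
(c) tray 3: |A| = 7, |A ∩ B| = 3; needs |A ∩ B| ≤ |A ∖ B| — true.
(d) tray 2: |A| = 6, |A ∩ B| = 4; needs |A ∩ B| > |A ∖ B| — true.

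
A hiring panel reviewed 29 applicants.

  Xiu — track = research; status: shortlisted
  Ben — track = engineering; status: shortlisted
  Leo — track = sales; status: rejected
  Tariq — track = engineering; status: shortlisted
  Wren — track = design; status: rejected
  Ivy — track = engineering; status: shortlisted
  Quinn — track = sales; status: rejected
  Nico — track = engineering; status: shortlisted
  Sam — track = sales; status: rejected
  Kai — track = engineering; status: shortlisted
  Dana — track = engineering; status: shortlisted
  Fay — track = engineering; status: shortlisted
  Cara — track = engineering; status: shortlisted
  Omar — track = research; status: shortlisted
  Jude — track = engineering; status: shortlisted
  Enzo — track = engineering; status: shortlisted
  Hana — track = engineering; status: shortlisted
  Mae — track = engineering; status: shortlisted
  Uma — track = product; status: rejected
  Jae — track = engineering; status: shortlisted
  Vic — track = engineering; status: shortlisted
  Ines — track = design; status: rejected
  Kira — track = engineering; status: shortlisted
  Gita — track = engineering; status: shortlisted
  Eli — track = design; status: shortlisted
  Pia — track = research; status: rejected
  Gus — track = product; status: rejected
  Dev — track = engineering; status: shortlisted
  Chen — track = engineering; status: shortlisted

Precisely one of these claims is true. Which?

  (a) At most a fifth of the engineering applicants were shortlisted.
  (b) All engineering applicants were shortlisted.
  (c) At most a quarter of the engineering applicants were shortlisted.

|A| = 18, |A ∩ B| = 18, |A ∖ B| = 0.
(a) requires |A ∩ B| / |A| ≤ 1/5: false.
(b) requires A ⊆ B, i.e. every element of A is in B (|A ∖ B| = 0): true.
(c) requires |A ∩ B| / |A| ≤ 1/4: false.

(b)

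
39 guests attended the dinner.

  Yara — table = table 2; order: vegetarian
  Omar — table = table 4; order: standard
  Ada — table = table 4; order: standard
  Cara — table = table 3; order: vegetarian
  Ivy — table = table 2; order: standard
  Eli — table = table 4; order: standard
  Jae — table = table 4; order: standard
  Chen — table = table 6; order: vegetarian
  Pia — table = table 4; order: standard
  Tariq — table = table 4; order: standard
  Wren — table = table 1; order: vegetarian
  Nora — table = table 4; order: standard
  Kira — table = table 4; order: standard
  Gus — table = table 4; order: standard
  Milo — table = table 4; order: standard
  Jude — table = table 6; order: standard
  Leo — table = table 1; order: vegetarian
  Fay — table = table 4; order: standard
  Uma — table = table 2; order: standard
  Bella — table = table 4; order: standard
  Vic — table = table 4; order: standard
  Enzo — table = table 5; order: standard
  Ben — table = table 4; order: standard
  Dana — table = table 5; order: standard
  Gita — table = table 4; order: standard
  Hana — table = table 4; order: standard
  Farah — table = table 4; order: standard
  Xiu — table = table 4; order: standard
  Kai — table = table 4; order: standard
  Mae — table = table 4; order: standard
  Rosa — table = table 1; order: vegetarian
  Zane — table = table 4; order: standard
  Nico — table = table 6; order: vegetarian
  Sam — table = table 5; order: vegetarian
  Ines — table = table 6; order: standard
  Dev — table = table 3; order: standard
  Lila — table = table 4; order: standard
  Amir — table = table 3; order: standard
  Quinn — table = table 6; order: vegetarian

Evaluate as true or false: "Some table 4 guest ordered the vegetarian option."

False

'Some table 4 guest ordered the vegetarian option' holds iff A ∩ B ≠ ∅ (|A ∩ B| ≥ 1).
|A| = 22, |A ∩ B| = 0, |A ∖ B| = 22.
So the statement is false.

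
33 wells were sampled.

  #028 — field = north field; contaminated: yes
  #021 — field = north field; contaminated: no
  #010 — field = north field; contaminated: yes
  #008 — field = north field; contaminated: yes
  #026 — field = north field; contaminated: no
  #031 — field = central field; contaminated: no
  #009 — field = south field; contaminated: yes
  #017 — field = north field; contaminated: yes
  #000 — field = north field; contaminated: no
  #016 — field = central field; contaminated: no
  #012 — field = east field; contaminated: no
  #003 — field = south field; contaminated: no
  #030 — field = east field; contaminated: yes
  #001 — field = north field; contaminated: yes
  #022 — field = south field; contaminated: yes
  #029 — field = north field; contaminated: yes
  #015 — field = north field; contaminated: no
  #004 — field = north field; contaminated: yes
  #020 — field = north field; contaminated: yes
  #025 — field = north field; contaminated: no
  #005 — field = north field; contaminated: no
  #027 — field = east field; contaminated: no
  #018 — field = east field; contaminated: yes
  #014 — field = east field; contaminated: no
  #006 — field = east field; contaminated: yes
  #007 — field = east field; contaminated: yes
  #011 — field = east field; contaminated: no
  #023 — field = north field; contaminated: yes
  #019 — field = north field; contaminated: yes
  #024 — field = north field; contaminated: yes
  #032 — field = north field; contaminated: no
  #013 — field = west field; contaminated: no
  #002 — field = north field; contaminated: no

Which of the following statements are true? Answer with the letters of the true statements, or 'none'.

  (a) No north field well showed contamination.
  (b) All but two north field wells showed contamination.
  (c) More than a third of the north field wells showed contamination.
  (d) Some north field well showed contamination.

|A| = 19, |A ∩ B| = 11, |A ∖ B| = 8.
(a) A ∩ B = ∅ (|A ∩ B| = 0): fails.
(b) |A ∖ B| = 2: fails.
(c) |A ∩ B| / |A| > 1/3: holds.
(d) A ∩ B ≠ ∅ (|A ∩ B| ≥ 1): holds.

(c), (d)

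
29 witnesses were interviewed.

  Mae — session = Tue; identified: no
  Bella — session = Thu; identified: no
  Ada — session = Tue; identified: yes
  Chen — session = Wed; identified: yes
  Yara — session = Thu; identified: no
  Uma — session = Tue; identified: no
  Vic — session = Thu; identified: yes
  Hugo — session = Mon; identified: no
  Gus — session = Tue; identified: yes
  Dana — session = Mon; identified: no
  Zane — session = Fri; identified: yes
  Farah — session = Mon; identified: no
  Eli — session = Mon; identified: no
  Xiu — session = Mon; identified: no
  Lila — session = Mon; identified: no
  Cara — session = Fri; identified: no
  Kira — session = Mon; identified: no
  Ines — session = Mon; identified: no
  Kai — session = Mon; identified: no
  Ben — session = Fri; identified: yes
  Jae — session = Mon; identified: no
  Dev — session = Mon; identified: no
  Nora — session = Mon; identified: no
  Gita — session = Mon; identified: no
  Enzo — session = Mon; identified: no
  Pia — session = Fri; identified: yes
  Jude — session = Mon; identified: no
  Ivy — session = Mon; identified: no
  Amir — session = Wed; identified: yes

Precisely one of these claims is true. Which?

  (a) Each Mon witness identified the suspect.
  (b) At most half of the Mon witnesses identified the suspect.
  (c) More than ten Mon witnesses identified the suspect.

|A| = 16, |A ∩ B| = 0, |A ∖ B| = 16.
(a) requires A ⊆ B, i.e. every element of A is in B (|A ∖ B| = 0): false.
(b) requires |A ∩ B| ≤ |A ∖ B|: true.
(c) requires |A ∩ B| > 10: false.

(b)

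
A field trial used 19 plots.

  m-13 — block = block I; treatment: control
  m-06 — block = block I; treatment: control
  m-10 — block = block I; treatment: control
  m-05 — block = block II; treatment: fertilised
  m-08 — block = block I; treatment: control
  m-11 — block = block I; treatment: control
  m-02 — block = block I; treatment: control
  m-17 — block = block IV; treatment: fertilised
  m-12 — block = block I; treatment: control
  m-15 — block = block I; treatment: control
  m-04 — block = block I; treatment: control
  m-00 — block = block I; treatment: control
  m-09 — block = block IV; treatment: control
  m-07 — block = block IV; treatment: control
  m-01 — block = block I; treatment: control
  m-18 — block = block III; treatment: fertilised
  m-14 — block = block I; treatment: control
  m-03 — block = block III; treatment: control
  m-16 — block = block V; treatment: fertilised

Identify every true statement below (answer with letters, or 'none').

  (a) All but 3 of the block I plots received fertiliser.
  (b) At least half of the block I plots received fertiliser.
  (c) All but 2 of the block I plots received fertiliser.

none

|A| = 12, |A ∩ B| = 0, |A ∖ B| = 12.
(a) |A ∖ B| = 3: fails.
(b) |A ∩ B| ≥ |A ∖ B|: fails.
(c) |A ∖ B| = 2: fails.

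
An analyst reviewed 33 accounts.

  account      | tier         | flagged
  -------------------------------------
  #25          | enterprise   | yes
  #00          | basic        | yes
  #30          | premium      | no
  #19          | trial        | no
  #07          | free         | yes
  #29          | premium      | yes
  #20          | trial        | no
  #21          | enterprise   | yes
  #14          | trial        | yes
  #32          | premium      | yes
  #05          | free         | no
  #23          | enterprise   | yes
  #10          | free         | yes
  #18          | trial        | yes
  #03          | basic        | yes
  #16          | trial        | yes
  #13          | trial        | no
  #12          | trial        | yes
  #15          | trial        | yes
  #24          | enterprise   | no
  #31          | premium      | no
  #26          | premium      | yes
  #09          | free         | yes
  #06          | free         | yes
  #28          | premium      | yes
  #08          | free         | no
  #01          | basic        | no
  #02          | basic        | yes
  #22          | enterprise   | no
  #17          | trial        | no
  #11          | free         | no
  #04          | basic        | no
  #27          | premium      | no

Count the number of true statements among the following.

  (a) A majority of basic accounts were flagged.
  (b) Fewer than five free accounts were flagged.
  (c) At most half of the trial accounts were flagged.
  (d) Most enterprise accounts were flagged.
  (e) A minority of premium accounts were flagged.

3

(a) basic: |A| = 5, |A ∩ B| = 3; needs |A ∩ B| > |A ∖ B| — true.
(b) free: |A| = 7, |A ∩ B| = 4; needs |A ∩ B| < 5 — true.
(c) trial: |A| = 9, |A ∩ B| = 5; needs |A ∩ B| ≤ |A ∖ B| — false.
(d) enterprise: |A| = 5, |A ∩ B| = 3; needs |A ∩ B| > |A ∖ B| — true.
(e) premium: |A| = 7, |A ∩ B| = 4; needs |A ∩ B| < |A ∖ B| — false.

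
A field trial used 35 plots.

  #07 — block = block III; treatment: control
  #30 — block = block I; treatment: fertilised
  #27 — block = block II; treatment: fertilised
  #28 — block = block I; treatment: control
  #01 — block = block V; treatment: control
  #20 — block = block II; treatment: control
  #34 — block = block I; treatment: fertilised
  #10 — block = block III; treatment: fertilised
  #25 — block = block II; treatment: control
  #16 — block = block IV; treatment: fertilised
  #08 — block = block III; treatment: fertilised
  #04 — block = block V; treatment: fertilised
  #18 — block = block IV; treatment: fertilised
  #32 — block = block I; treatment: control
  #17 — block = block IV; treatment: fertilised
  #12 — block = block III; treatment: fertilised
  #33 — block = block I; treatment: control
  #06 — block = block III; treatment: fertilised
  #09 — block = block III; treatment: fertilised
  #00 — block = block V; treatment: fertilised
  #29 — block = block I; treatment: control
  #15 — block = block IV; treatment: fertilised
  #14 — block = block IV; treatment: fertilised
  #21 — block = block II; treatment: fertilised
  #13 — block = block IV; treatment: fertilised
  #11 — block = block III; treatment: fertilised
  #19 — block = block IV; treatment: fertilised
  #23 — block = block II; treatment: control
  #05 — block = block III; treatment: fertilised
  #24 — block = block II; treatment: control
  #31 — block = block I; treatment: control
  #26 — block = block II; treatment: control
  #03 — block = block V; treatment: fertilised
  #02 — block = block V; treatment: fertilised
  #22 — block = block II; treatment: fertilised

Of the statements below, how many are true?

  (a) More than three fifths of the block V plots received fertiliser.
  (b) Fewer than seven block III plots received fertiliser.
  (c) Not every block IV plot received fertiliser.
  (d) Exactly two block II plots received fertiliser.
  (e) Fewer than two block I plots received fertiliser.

(a) block V: |A| = 5, |A ∩ B| = 4; needs |A ∩ B| / |A| > 3/5 — true.
(b) block III: |A| = 8, |A ∩ B| = 7; needs |A ∩ B| < 7 — false.
(c) block IV: |A| = 7, |A ∩ B| = 7; needs A ⊄ B (|A ∖ B| ≥ 1) — false.
(d) block II: |A| = 8, |A ∩ B| = 3; needs |A ∩ B| = 2 — false.
(e) block I: |A| = 7, |A ∩ B| = 2; needs |A ∩ B| < 2 — false.

1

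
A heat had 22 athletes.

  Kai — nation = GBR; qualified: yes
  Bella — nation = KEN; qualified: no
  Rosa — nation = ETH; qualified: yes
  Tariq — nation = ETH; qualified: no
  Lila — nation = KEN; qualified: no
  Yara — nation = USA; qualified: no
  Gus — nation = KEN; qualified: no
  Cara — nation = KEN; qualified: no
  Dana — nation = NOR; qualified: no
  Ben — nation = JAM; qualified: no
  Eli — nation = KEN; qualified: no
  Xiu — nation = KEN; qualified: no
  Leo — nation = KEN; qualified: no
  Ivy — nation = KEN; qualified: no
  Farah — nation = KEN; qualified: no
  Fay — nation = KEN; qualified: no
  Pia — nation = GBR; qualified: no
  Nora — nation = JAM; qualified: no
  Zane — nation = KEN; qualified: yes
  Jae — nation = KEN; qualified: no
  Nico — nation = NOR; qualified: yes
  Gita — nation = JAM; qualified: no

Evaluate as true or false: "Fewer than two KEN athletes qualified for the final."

Truth condition: |A ∩ B| < 2.
A (the restrictor) = {Bella, Lila, Gus, Cara, Eli, Xiu, Leo, Ivy, Farah, Fay, Zane, Jae}, |A| = 12.
A ∩ B = {Zane}, so |A ∩ B| = 1.
|A ∩ B| = 1, so the statement is true.

True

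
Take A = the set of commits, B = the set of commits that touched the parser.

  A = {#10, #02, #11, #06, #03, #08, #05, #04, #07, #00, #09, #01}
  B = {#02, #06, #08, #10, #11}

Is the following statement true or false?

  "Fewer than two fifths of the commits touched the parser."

False

'Fewer than two fifths of the commits touched the parser' holds iff |A ∩ B| / |A| < 2/5.
A (the restrictor) = {#10, #02, #11, #06, #03, #08, #05, #04, #07, #00, #09, #01}, |A| = 12.
A ∩ B = {#10, #02, #11, #06, #08}, so |A ∩ B| = 5.
A ∖ B = {#03, #05, #04, #07, #00, #09, #01}, so |A ∖ B| = 7.
|A ∩ B|/|A| = 5/12, so the statement is false.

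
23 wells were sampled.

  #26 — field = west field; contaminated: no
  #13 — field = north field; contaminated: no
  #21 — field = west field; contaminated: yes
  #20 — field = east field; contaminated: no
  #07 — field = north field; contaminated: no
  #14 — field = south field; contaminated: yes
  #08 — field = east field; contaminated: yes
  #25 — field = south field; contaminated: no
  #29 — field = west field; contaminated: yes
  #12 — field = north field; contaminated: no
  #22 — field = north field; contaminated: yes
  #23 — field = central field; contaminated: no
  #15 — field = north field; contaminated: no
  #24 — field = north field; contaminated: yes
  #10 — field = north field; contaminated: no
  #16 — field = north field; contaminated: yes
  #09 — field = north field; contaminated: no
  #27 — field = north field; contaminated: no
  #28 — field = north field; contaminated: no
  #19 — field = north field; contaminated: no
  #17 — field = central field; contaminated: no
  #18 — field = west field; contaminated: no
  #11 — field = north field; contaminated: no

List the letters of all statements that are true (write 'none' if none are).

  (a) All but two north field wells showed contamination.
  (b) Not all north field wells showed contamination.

(b)

|A| = 13, |A ∩ B| = 3, |A ∖ B| = 10.
(a) |A ∖ B| = 2: fails.
(b) A ⊄ B (|A ∖ B| ≥ 1): holds.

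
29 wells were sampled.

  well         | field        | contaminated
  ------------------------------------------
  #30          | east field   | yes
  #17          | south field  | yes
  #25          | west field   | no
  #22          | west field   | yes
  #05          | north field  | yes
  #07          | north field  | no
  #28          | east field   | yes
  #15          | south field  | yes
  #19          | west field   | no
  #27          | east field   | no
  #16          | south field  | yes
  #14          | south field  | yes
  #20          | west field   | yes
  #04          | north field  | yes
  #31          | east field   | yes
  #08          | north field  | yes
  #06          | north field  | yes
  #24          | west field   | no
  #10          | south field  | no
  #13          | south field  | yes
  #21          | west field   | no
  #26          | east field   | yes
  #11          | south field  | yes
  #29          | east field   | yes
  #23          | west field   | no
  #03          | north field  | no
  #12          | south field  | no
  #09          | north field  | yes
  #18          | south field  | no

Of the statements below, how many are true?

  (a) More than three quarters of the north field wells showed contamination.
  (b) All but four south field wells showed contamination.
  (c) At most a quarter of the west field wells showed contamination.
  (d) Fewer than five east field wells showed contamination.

(a) north field: |A| = 7, |A ∩ B| = 5; needs |A ∩ B| / |A| > 3/4 — false.
(b) south field: |A| = 9, |A ∩ B| = 6; needs |A ∖ B| = 4 — false.
(c) west field: |A| = 7, |A ∩ B| = 2; needs |A ∩ B| / |A| ≤ 1/4 — false.
(d) east field: |A| = 6, |A ∩ B| = 5; needs |A ∩ B| < 5 — false.

0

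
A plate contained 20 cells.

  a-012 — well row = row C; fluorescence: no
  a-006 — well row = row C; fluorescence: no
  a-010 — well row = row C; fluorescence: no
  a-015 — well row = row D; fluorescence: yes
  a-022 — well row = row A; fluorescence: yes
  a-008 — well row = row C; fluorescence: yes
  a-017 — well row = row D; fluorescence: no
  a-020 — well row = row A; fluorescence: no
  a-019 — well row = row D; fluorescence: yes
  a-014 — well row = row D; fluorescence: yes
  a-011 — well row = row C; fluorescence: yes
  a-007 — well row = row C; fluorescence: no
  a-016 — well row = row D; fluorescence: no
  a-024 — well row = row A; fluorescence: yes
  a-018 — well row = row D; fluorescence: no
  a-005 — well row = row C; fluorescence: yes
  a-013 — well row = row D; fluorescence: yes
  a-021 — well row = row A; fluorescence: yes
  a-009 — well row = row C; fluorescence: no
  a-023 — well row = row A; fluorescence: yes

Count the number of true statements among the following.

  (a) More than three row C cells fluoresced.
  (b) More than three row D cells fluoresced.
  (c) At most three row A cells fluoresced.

1

(a) row C: |A| = 8, |A ∩ B| = 3; needs |A ∩ B| > 3 — false.
(b) row D: |A| = 7, |A ∩ B| = 4; needs |A ∩ B| > 3 — true.
(c) row A: |A| = 5, |A ∩ B| = 4; needs |A ∩ B| ≤ 3 — false.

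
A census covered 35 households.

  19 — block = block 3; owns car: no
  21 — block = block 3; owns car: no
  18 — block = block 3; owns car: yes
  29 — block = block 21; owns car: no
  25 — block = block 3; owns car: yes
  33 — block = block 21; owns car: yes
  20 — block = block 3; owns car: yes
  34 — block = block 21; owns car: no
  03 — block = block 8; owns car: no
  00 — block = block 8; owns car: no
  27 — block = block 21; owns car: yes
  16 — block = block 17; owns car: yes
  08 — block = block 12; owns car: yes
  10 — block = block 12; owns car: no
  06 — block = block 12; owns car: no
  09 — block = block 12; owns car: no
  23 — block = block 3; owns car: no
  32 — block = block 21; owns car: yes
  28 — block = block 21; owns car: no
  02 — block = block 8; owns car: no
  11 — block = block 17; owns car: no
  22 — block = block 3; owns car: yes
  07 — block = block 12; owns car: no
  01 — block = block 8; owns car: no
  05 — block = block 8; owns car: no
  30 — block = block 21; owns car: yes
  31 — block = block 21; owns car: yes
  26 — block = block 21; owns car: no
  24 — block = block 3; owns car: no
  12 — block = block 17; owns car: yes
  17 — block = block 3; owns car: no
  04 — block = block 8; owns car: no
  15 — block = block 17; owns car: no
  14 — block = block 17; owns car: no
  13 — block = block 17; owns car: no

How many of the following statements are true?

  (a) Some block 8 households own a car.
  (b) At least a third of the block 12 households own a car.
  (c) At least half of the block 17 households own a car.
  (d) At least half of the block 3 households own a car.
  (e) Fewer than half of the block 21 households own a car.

(a) block 8: |A| = 6, |A ∩ B| = 0; needs A ∩ B ≠ ∅ (|A ∩ B| ≥ 1) — false.
(b) block 12: |A| = 5, |A ∩ B| = 1; needs |A ∩ B| / |A| ≥ 1/3 — false.
(c) block 17: |A| = 6, |A ∩ B| = 2; needs |A ∩ B| ≥ |A ∖ B| — false.
(d) block 3: |A| = 9, |A ∩ B| = 4; needs |A ∩ B| ≥ |A ∖ B| — false.
(e) block 21: |A| = 9, |A ∩ B| = 5; needs |A ∩ B| < |A ∖ B| — false.

0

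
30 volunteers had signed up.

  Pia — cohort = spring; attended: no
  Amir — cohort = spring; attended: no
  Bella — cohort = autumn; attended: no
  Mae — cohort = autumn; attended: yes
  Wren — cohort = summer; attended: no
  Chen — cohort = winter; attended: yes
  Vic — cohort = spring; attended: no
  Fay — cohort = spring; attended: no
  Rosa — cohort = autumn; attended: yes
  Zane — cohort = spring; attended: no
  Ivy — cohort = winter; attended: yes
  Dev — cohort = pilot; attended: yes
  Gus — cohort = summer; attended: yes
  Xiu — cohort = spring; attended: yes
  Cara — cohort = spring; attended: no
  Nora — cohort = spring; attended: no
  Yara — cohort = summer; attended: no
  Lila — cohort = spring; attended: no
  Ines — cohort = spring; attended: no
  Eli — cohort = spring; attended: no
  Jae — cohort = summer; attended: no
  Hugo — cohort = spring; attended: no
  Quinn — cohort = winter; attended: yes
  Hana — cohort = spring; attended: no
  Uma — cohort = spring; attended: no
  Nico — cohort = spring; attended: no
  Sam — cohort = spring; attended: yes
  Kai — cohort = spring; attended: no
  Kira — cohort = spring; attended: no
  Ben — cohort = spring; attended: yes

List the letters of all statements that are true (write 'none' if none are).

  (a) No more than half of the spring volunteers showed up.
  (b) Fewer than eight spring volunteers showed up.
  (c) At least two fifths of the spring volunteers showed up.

|A| = 19, |A ∩ B| = 3, |A ∖ B| = 16.
(a) |A ∩ B| ≤ |A ∖ B|: holds.
(b) |A ∩ B| < 8: holds.
(c) |A ∩ B| / |A| ≥ 2/5: fails.

(a), (b)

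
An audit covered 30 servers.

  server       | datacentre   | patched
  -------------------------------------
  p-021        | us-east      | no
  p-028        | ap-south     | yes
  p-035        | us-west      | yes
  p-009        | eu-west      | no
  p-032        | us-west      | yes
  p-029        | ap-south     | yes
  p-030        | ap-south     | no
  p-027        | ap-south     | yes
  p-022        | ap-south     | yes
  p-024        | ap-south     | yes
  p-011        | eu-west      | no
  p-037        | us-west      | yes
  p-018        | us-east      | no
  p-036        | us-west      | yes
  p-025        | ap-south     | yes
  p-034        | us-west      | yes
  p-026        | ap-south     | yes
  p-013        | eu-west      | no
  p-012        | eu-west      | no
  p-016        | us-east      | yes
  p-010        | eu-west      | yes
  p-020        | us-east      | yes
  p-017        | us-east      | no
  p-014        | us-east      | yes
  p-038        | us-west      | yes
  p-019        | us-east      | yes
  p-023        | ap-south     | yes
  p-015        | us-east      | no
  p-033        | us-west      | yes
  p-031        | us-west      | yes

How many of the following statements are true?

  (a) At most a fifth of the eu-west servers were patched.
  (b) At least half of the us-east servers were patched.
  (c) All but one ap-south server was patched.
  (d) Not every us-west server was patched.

3

(a) eu-west: |A| = 5, |A ∩ B| = 1; needs |A ∩ B| / |A| ≤ 1/5 — true.
(b) us-east: |A| = 8, |A ∩ B| = 4; needs |A ∩ B| ≥ |A ∖ B| — true.
(c) ap-south: |A| = 9, |A ∩ B| = 8; needs |A ∖ B| = 1 — true.
(d) us-west: |A| = 8, |A ∩ B| = 8; needs A ⊄ B (|A ∖ B| ≥ 1) — false.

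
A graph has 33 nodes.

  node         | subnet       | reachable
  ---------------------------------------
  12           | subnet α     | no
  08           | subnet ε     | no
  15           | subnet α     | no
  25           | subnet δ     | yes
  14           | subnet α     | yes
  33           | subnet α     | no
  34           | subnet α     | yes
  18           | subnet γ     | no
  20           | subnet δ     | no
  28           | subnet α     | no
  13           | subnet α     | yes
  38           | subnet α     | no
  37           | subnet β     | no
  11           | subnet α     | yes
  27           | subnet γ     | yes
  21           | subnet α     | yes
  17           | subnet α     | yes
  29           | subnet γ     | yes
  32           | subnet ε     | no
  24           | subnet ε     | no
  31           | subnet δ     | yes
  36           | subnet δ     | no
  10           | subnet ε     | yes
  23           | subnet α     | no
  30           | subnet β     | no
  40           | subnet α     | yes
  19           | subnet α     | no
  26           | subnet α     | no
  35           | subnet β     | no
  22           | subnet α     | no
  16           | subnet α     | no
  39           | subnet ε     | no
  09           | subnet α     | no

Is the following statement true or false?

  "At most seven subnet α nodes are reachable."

True

The determiner here denotes the relation: |A ∩ B| ≤ 7.
|A| = 18, |A ∩ B| = 7, |A ∖ B| = 11.
|A ∩ B| = 7, so the statement is true.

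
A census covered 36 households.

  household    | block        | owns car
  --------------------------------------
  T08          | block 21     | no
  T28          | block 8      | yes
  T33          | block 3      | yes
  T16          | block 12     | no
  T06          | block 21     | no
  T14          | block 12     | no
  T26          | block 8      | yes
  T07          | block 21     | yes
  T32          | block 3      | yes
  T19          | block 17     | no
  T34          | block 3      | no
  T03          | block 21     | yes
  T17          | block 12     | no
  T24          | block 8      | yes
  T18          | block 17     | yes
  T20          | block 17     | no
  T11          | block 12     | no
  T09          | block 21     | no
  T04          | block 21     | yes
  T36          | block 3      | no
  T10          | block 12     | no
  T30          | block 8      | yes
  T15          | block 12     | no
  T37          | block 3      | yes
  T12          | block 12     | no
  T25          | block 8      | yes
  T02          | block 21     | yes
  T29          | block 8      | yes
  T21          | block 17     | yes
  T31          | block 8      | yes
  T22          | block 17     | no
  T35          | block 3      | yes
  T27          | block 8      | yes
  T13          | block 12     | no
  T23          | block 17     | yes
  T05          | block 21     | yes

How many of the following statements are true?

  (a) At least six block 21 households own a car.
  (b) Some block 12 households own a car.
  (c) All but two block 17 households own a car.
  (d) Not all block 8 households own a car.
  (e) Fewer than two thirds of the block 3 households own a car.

0

(a) block 21: |A| = 8, |A ∩ B| = 5; needs |A ∩ B| ≥ 6 — false.
(b) block 12: |A| = 8, |A ∩ B| = 0; needs A ∩ B ≠ ∅ (|A ∩ B| ≥ 1) — false.
(c) block 17: |A| = 6, |A ∩ B| = 3; needs |A ∖ B| = 2 — false.
(d) block 8: |A| = 8, |A ∩ B| = 8; needs A ⊄ B (|A ∖ B| ≥ 1) — false.
(e) block 3: |A| = 6, |A ∩ B| = 4; needs |A ∩ B| / |A| < 2/3 — false.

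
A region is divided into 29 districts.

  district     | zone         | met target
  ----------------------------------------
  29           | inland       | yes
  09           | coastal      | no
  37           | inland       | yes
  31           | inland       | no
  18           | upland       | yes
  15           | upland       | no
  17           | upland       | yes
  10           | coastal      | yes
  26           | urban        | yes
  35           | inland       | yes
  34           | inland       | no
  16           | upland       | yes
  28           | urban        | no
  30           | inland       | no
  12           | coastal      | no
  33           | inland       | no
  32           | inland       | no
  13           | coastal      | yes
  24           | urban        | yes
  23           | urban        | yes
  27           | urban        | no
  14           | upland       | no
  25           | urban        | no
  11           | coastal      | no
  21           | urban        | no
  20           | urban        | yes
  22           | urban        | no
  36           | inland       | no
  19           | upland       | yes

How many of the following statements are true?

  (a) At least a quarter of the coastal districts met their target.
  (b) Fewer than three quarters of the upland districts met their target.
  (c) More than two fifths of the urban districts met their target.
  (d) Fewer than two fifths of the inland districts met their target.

(a) coastal: |A| = 5, |A ∩ B| = 2; needs |A ∩ B| / |A| ≥ 1/4 — true.
(b) upland: |A| = 6, |A ∩ B| = 4; needs |A ∩ B| / |A| < 3/4 — true.
(c) urban: |A| = 9, |A ∩ B| = 4; needs |A ∩ B| / |A| > 2/5 — true.
(d) inland: |A| = 9, |A ∩ B| = 3; needs |A ∩ B| / |A| < 2/5 — true.

4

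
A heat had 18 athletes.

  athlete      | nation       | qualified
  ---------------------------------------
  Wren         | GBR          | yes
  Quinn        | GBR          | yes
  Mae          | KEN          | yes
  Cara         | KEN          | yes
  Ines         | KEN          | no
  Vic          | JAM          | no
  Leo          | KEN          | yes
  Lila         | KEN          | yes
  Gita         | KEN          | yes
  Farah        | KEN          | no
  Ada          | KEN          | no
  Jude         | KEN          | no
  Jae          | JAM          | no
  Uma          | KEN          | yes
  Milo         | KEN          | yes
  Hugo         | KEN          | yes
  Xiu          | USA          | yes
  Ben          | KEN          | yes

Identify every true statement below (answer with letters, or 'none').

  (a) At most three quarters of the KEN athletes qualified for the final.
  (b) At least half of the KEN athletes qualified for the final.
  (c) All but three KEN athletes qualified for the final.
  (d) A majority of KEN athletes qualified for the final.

|A| = 13, |A ∩ B| = 9, |A ∖ B| = 4.
(a) |A ∩ B| / |A| ≤ 3/4: holds.
(b) |A ∩ B| ≥ |A ∖ B|: holds.
(c) |A ∖ B| = 3: fails.
(d) |A ∩ B| > |A ∖ B|: holds.

(a), (b), (d)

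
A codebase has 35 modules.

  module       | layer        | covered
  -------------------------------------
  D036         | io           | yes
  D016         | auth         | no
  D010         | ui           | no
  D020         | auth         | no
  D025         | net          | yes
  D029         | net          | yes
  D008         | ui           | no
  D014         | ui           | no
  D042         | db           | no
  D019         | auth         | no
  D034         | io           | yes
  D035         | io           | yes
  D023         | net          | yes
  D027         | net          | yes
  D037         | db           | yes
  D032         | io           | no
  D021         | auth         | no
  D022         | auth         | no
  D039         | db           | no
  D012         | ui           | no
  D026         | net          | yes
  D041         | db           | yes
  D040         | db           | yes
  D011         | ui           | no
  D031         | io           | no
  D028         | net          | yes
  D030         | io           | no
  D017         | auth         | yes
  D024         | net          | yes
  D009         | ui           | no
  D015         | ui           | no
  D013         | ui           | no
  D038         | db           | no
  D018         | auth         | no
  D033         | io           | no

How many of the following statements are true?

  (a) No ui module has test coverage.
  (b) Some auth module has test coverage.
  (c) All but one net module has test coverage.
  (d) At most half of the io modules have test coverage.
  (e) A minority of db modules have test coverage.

(a) ui: |A| = 8, |A ∩ B| = 0; needs A ∩ B = ∅ (|A ∩ B| = 0) — true.
(b) auth: |A| = 7, |A ∩ B| = 1; needs A ∩ B ≠ ∅ (|A ∩ B| ≥ 1) — true.
(c) net: |A| = 7, |A ∩ B| = 7; needs |A ∖ B| = 1 — false.
(d) io: |A| = 7, |A ∩ B| = 3; needs |A ∩ B| ≤ |A ∖ B| — true.
(e) db: |A| = 6, |A ∩ B| = 3; needs |A ∩ B| < |A ∖ B| — false.

3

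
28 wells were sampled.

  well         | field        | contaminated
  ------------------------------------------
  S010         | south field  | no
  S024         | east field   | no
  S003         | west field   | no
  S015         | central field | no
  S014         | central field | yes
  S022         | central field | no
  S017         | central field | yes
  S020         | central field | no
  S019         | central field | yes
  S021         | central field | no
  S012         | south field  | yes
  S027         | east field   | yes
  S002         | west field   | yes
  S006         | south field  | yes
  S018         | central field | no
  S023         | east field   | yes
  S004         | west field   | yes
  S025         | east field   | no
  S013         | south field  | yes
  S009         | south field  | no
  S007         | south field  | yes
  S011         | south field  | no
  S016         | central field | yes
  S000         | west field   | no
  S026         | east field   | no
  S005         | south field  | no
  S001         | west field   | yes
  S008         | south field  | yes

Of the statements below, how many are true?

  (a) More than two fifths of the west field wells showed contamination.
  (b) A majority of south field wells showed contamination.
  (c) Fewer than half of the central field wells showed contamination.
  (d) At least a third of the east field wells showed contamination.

(a) west field: |A| = 5, |A ∩ B| = 3; needs |A ∩ B| / |A| > 2/5 — true.
(b) south field: |A| = 9, |A ∩ B| = 5; needs |A ∩ B| > |A ∖ B| — true.
(c) central field: |A| = 9, |A ∩ B| = 4; needs |A ∩ B| < |A ∖ B| — true.
(d) east field: |A| = 5, |A ∩ B| = 2; needs |A ∩ B| / |A| ≥ 1/3 — true.

4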